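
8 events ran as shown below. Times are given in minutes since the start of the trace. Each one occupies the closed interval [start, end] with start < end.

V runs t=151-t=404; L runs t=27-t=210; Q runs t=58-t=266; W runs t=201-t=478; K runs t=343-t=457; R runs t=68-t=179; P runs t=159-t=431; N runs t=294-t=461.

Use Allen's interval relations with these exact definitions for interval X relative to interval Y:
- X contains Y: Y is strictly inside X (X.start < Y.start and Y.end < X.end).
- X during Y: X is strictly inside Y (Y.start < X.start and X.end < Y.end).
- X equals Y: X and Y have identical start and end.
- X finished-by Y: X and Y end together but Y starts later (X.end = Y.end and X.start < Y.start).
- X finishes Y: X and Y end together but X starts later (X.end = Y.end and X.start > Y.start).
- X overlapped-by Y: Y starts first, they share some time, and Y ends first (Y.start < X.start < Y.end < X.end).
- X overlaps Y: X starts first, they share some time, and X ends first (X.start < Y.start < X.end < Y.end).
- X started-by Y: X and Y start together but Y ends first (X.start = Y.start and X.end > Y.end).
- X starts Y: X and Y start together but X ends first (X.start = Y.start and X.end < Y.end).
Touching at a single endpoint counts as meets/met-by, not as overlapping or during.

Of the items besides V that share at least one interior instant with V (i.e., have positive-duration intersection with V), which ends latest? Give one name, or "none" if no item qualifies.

Target V = [t=151, t=404].
K [t=343, t=457] → overlapped-by → candidate.
L [t=27, t=210] → overlaps → candidate.
N [t=294, t=461] → overlapped-by → candidate.
P [t=159, t=431] → overlapped-by → candidate.
Q [t=58, t=266] → overlaps → candidate.
R [t=68, t=179] → overlaps → candidate.
W [t=201, t=478] → overlapped-by → candidate.
Among candidates, latest end is t=478 → W.

W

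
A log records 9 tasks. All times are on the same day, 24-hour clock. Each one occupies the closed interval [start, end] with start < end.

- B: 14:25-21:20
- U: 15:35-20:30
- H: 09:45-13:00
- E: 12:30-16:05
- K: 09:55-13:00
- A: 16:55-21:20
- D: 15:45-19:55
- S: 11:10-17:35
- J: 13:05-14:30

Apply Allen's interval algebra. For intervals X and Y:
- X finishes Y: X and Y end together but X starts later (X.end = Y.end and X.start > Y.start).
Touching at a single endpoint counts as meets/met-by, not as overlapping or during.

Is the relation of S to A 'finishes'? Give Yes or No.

S = [11:10, 17:35], A = [16:55, 21:20].
Actual relation of S to A: overlaps.
Asked whether 'finishes' holds → No.

No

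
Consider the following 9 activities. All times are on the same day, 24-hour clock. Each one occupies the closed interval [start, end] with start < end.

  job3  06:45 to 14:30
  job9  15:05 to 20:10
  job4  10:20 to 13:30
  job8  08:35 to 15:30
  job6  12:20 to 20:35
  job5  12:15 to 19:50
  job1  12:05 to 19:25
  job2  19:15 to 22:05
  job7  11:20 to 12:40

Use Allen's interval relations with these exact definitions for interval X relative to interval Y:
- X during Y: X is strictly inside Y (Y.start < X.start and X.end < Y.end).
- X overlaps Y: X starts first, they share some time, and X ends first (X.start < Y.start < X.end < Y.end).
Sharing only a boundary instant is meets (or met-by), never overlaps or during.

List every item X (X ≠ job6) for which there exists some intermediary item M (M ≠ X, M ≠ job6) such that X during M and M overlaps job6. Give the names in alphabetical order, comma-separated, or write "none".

Target job6 = [12:20, 20:35].
Intermediaries M with M overlaps job6: job1, job3, job4, job5, job7, job8.
Via job1 — items with X during job1: none.
Via job3 — items with X during job3: job4, job7.
Via job4 — items with X during job4: job7.
Via job5 — items with X during job5: none.
Via job7 — items with X during job7: none.
Via job8 — items with X during job8: job4, job7.
Union: job4, job7.

job4, job7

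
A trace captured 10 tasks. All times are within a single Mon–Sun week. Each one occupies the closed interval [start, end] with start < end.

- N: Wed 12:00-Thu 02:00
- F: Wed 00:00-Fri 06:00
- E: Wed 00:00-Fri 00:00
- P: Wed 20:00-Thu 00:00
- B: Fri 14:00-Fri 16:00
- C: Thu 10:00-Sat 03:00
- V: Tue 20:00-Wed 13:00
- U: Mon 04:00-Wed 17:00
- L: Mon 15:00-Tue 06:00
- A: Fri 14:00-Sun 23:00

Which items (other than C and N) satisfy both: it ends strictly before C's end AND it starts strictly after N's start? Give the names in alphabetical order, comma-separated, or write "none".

B, P

Conditions: its end is strictly before C's end (X.end < Sat 03:00) AND its start is strictly after N's start (X.start > Wed 12:00).
A: end Sun 23:00 < Sat 03:00? ✗; start Fri 14:00 > Wed 12:00? ✓ → no.
B: end Fri 16:00 < Sat 03:00? ✓; start Fri 14:00 > Wed 12:00? ✓ → yes.
E: end Fri 00:00 < Sat 03:00? ✓; start Wed 00:00 > Wed 12:00? ✗ → no.
F: end Fri 06:00 < Sat 03:00? ✓; start Wed 00:00 > Wed 12:00? ✗ → no.
L: end Tue 06:00 < Sat 03:00? ✓; start Mon 15:00 > Wed 12:00? ✗ → no.
P: end Thu 00:00 < Sat 03:00? ✓; start Wed 20:00 > Wed 12:00? ✓ → yes.
U: end Wed 17:00 < Sat 03:00? ✓; start Mon 04:00 > Wed 12:00? ✗ → no.
V: end Wed 13:00 < Sat 03:00? ✓; start Tue 20:00 > Wed 12:00? ✗ → no.
Result: B, P.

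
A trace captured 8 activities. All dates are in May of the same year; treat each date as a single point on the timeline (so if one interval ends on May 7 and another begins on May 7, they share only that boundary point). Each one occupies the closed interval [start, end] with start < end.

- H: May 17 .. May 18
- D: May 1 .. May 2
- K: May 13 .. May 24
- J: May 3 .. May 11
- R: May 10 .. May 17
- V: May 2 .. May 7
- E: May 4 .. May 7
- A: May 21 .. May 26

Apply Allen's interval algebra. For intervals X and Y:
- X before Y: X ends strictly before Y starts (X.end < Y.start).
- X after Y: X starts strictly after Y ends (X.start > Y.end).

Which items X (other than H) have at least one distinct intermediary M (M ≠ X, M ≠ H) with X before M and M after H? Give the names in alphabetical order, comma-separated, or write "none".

D, E, J, R, V

Target H = [May 17, May 18].
Intermediaries M with M after H: A.
Via A — items with X before A: D, E, J, R, V.
Union: D, E, J, R, V.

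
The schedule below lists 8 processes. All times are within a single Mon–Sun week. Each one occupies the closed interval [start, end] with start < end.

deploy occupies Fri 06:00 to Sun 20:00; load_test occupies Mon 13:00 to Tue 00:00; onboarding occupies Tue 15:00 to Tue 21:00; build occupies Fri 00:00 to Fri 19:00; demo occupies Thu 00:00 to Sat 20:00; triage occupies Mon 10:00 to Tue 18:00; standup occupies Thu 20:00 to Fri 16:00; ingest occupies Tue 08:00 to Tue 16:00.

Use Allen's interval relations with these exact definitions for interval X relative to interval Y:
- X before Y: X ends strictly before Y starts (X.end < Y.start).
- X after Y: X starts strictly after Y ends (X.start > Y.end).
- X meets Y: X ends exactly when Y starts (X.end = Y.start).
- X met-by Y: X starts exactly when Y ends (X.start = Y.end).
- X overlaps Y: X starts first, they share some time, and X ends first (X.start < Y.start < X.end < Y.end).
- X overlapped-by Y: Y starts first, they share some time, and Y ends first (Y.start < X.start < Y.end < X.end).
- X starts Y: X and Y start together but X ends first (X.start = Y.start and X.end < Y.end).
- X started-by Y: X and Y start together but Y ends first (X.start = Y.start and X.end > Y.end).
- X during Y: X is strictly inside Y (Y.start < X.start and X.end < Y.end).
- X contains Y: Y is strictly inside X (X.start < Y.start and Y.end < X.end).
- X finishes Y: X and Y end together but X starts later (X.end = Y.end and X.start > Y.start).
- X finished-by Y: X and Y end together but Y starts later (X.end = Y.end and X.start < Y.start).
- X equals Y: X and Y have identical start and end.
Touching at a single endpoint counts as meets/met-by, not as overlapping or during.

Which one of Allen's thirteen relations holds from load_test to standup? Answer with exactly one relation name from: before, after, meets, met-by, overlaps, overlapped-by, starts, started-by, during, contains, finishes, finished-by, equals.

before

load_test = [Mon 13:00, Tue 00:00]; standup = [Thu 20:00, Fri 16:00].
Compare endpoints: load_test.start < standup.start, load_test.start < standup.end, load_test.end < standup.start, load_test.end < standup.end.
That pattern is 'before'.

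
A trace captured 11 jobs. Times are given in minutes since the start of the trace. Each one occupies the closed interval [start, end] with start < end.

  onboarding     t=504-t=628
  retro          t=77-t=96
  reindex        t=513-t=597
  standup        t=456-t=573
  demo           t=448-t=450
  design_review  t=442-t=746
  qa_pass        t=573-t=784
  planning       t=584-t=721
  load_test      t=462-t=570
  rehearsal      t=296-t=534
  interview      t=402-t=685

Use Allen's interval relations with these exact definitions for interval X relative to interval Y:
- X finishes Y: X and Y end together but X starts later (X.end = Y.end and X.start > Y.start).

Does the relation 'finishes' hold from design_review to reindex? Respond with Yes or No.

design_review = [t=442, t=746], reindex = [t=513, t=597].
Actual relation of design_review to reindex: contains.
Asked whether 'finishes' holds → No.

No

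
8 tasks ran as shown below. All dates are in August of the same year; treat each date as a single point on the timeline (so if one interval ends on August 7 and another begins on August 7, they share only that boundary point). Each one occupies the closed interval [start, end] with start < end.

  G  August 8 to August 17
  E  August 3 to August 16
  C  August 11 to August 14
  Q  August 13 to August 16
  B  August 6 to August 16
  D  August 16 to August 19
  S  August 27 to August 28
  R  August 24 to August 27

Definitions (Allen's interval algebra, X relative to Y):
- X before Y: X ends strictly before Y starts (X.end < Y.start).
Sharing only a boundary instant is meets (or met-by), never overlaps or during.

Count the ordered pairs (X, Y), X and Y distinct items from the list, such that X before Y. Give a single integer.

13

Checking all 56 ordered pairs for relation 'before'; matching pairs in alphabetical order:
(B, R): B before R ✓
(B, S): B before S ✓
(C, D): C before D ✓
(C, R): C before R ✓
(C, S): C before S ✓
(D, R): D before R ✓
(D, S): D before S ✓
(E, R): E before R ✓
(E, S): E before S ✓
(G, R): G before R ✓
(G, S): G before S ✓
(Q, R): Q before R ✓
(Q, S): Q before S ✓
Count: 13.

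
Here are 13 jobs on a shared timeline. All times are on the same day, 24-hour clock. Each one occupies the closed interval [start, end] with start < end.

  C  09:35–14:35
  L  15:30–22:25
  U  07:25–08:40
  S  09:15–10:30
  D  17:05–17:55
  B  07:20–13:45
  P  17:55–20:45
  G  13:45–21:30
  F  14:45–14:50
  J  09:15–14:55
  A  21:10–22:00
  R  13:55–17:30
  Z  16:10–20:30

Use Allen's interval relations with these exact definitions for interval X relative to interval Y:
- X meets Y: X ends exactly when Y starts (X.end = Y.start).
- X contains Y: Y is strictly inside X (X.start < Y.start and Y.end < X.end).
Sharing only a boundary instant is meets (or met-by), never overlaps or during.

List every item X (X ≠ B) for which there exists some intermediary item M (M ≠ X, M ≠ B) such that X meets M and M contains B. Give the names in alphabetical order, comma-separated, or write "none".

Target B = [07:20, 13:45].
Intermediaries M with M contains B: none.
Union: none.

none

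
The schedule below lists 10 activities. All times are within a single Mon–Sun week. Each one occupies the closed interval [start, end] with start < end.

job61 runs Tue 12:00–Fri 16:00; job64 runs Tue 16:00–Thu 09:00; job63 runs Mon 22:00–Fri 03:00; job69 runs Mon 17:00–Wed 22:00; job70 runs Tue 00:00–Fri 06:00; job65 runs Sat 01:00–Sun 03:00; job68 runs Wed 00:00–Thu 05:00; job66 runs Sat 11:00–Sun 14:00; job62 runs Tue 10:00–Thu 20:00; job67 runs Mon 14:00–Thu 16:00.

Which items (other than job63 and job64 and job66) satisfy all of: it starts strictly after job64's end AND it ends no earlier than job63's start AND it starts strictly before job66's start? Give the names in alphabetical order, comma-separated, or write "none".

Conditions: its start is strictly after job64's end (X.start > Thu 09:00) AND its end is no earlier than job63's start (X.end >= Mon 22:00) AND its start is strictly before job66's start (X.start < Sat 11:00).
job61: start Tue 12:00 > Thu 09:00? ✗; end Fri 16:00 >= Mon 22:00? ✓; start Tue 12:00 < Sat 11:00? ✓ → no.
job62: start Tue 10:00 > Thu 09:00? ✗; end Thu 20:00 >= Mon 22:00? ✓; start Tue 10:00 < Sat 11:00? ✓ → no.
job65: start Sat 01:00 > Thu 09:00? ✓; end Sun 03:00 >= Mon 22:00? ✓; start Sat 01:00 < Sat 11:00? ✓ → yes.
job67: start Mon 14:00 > Thu 09:00? ✗; end Thu 16:00 >= Mon 22:00? ✓; start Mon 14:00 < Sat 11:00? ✓ → no.
job68: start Wed 00:00 > Thu 09:00? ✗; end Thu 05:00 >= Mon 22:00? ✓; start Wed 00:00 < Sat 11:00? ✓ → no.
job69: start Mon 17:00 > Thu 09:00? ✗; end Wed 22:00 >= Mon 22:00? ✓; start Mon 17:00 < Sat 11:00? ✓ → no.
job70: start Tue 00:00 > Thu 09:00? ✗; end Fri 06:00 >= Mon 22:00? ✓; start Tue 00:00 < Sat 11:00? ✓ → no.
Result: job65.

job65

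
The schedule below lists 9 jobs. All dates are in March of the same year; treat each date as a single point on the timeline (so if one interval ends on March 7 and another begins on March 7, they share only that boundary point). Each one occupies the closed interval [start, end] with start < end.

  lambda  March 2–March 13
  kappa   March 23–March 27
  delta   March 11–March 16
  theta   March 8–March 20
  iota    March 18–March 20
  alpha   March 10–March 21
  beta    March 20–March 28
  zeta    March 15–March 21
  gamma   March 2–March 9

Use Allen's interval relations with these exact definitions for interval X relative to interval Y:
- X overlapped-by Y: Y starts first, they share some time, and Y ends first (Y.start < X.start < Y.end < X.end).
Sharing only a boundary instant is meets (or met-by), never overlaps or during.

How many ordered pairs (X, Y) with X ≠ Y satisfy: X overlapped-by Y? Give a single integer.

Checking all 72 ordered pairs for relation 'overlapped-by'; matching pairs in alphabetical order:
(alpha, lambda): alpha overlapped-by lambda ✓
(alpha, theta): alpha overlapped-by theta ✓
(beta, alpha): beta overlapped-by alpha ✓
(beta, zeta): beta overlapped-by zeta ✓
(delta, lambda): delta overlapped-by lambda ✓
(theta, gamma): theta overlapped-by gamma ✓
(theta, lambda): theta overlapped-by lambda ✓
(zeta, delta): zeta overlapped-by delta ✓
(zeta, theta): zeta overlapped-by theta ✓
Count: 9.

9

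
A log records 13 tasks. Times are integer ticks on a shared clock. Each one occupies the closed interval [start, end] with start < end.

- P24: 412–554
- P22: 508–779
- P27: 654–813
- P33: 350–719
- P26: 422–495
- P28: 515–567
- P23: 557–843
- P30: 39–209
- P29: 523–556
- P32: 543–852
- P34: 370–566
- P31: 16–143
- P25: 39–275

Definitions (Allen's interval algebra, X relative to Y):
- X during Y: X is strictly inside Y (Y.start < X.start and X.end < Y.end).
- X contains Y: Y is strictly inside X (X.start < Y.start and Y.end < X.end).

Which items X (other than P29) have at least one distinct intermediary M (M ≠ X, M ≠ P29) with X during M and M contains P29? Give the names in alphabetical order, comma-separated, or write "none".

P24, P26, P28, P34

Target P29 = [523, 556].
Intermediaries M with M contains P29: P22, P28, P33, P34.
Via P22 — items with X during P22: P28.
Via P28 — items with X during P28: none.
Via P33 — items with X during P33: P24, P26, P28, P34.
Via P34 — items with X during P34: P24, P26.
Union: P24, P26, P28, P34.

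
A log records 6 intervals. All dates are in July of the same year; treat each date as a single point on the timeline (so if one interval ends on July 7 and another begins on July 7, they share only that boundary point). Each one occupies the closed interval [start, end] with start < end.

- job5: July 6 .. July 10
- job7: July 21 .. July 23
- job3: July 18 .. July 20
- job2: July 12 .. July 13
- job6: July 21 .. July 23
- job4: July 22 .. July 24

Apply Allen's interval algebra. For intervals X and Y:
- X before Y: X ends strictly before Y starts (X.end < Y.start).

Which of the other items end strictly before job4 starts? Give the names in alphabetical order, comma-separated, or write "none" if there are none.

Target job4 = [July 22, July 24].
job2 [July 12, July 13] → before → yes.
job3 [July 18, July 20] → before → yes.
job5 [July 6, July 10] → before → yes.
job6 [July 21, July 23] → overlaps → no.
job7 [July 21, July 23] → overlaps → no.
Result: job2, job3, job5.

job2, job3, job5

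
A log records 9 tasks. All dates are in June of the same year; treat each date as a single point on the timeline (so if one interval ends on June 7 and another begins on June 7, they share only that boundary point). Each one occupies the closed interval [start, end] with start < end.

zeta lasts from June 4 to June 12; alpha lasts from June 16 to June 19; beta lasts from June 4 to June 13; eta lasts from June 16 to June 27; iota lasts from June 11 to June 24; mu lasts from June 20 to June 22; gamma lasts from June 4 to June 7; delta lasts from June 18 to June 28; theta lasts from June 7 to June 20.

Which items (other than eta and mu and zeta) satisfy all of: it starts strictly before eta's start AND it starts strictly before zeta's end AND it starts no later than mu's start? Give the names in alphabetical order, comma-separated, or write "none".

beta, gamma, iota, theta

Conditions: its start is strictly before eta's start (X.start < June 16) AND its start is strictly before zeta's end (X.start < June 12) AND its start is no later than mu's start (X.start <= June 20).
alpha: start June 16 < June 16? ✗; start June 16 < June 12? ✗; start June 16 <= June 20? ✓ → no.
beta: start June 4 < June 16? ✓; start June 4 < June 12? ✓; start June 4 <= June 20? ✓ → yes.
delta: start June 18 < June 16? ✗; start June 18 < June 12? ✗; start June 18 <= June 20? ✓ → no.
gamma: start June 4 < June 16? ✓; start June 4 < June 12? ✓; start June 4 <= June 20? ✓ → yes.
iota: start June 11 < June 16? ✓; start June 11 < June 12? ✓; start June 11 <= June 20? ✓ → yes.
theta: start June 7 < June 16? ✓; start June 7 < June 12? ✓; start June 7 <= June 20? ✓ → yes.
Result: beta, gamma, iota, theta.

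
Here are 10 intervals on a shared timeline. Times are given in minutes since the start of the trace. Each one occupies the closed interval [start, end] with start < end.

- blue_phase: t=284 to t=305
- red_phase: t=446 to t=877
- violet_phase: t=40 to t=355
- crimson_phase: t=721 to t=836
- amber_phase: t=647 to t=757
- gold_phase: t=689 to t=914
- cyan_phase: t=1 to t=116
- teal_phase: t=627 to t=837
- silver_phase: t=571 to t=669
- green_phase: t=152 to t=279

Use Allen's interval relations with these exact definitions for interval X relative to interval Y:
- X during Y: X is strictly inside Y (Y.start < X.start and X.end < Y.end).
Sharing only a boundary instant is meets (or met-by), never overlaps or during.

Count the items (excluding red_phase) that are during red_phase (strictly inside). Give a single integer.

4

Target red_phase = [t=446, t=877].
amber_phase [t=647, t=757] → during → counts.
blue_phase [t=284, t=305] → before → no.
crimson_phase [t=721, t=836] → during → counts.
cyan_phase [t=1, t=116] → before → no.
gold_phase [t=689, t=914] → overlapped-by → no.
green_phase [t=152, t=279] → before → no.
silver_phase [t=571, t=669] → during → counts.
teal_phase [t=627, t=837] → during → counts.
violet_phase [t=40, t=355] → before → no.
Total: 4.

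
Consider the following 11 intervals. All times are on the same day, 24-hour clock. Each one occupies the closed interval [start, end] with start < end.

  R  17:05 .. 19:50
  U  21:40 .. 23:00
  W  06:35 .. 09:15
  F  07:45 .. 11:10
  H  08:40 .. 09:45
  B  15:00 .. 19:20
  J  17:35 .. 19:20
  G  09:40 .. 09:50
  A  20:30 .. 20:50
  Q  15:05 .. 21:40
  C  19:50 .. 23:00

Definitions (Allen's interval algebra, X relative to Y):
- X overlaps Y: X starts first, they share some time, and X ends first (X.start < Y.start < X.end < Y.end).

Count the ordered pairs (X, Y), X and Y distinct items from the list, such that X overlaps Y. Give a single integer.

Checking all 110 ordered pairs for relation 'overlaps'; matching pairs in alphabetical order:
(B, Q): B overlaps Q ✓
(B, R): B overlaps R ✓
(H, G): H overlaps G ✓
(Q, C): Q overlaps C ✓
(W, F): W overlaps F ✓
(W, H): W overlaps H ✓
Count: 6.

6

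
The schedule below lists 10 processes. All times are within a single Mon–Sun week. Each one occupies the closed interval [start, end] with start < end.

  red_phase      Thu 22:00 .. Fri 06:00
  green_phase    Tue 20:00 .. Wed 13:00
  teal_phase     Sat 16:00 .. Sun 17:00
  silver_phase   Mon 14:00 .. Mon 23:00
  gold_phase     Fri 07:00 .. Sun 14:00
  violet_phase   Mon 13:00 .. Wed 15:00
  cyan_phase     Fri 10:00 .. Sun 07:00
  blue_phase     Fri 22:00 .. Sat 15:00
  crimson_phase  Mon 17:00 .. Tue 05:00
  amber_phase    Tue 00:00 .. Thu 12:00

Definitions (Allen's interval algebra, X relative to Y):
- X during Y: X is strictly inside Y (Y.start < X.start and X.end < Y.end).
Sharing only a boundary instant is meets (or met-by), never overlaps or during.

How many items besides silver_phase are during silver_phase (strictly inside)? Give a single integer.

Target silver_phase = [Mon 14:00, Mon 23:00].
amber_phase [Tue 00:00, Thu 12:00] → after → no.
blue_phase [Fri 22:00, Sat 15:00] → after → no.
crimson_phase [Mon 17:00, Tue 05:00] → overlapped-by → no.
cyan_phase [Fri 10:00, Sun 07:00] → after → no.
gold_phase [Fri 07:00, Sun 14:00] → after → no.
green_phase [Tue 20:00, Wed 13:00] → after → no.
red_phase [Thu 22:00, Fri 06:00] → after → no.
teal_phase [Sat 16:00, Sun 17:00] → after → no.
violet_phase [Mon 13:00, Wed 15:00] → contains → no.
Total: 0.

0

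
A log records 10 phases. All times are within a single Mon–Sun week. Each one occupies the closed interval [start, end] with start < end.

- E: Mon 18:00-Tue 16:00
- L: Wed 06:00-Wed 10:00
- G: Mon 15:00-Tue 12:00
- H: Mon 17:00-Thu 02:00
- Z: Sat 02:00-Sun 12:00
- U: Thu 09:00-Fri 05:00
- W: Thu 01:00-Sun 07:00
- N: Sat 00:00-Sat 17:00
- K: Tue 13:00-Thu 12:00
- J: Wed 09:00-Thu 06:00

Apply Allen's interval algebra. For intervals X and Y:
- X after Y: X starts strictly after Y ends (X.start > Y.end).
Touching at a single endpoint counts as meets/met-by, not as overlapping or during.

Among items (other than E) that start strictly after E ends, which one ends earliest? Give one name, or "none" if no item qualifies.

L

Target E = [Mon 18:00, Tue 16:00].
G [Mon 15:00, Tue 12:00] → overlaps → excluded.
H [Mon 17:00, Thu 02:00] → contains → excluded.
J [Wed 09:00, Thu 06:00] → after → candidate.
K [Tue 13:00, Thu 12:00] → overlapped-by → excluded.
L [Wed 06:00, Wed 10:00] → after → candidate.
N [Sat 00:00, Sat 17:00] → after → candidate.
U [Thu 09:00, Fri 05:00] → after → candidate.
W [Thu 01:00, Sun 07:00] → after → candidate.
Z [Sat 02:00, Sun 12:00] → after → candidate.
Among candidates, earliest end is Wed 10:00 → L.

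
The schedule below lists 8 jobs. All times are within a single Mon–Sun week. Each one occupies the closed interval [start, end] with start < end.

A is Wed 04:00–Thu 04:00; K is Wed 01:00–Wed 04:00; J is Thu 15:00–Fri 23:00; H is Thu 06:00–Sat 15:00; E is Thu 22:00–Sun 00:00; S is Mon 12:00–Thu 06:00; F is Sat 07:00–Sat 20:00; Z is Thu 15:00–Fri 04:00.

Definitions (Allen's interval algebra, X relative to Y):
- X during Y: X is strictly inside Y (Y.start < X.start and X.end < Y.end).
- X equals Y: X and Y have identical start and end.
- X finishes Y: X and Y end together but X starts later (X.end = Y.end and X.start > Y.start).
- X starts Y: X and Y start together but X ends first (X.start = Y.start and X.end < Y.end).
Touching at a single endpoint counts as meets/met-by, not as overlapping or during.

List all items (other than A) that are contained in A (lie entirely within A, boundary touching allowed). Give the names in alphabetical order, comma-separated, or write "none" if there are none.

none

Target A = [Wed 04:00, Thu 04:00].
E [Thu 22:00, Sun 00:00] → after → no.
F [Sat 07:00, Sat 20:00] → after → no.
H [Thu 06:00, Sat 15:00] → after → no.
J [Thu 15:00, Fri 23:00] → after → no.
K [Wed 01:00, Wed 04:00] → meets → no.
S [Mon 12:00, Thu 06:00] → contains → no.
Z [Thu 15:00, Fri 04:00] → after → no.
Result: none.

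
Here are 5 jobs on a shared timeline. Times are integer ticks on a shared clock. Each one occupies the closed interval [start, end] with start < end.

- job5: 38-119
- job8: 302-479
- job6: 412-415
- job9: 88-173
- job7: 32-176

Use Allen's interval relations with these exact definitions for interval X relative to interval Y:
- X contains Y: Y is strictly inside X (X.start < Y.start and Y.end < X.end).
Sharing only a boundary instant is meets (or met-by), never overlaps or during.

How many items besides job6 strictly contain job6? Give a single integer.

1

Target job6 = [412, 415].
job5 [38, 119] → before → no.
job7 [32, 176] → before → no.
job8 [302, 479] → contains → counts.
job9 [88, 173] → before → no.
Total: 1.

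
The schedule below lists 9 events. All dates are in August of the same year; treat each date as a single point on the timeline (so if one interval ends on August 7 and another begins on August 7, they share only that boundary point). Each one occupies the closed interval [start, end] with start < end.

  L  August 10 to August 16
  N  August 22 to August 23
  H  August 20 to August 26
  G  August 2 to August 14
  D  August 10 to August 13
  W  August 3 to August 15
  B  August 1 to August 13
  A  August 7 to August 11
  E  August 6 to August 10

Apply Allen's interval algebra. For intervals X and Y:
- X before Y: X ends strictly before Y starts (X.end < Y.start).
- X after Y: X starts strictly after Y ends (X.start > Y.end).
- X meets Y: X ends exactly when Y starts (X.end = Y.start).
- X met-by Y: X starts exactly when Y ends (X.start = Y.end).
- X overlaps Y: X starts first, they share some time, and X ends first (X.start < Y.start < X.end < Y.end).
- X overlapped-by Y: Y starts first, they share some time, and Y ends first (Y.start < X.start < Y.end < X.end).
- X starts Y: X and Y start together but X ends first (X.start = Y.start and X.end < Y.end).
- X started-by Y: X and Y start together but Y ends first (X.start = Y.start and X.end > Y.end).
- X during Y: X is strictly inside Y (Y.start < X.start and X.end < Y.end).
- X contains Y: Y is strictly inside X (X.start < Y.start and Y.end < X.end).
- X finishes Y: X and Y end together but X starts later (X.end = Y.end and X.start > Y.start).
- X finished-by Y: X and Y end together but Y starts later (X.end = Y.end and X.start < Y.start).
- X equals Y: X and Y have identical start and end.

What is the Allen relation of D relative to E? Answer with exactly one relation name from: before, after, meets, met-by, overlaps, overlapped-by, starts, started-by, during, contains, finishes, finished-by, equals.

D = [August 10, August 13]; E = [August 6, August 10].
Compare endpoints: D.start > E.start, D.start = E.end, D.end > E.start, D.end > E.end.
That pattern is 'met-by'.

met-by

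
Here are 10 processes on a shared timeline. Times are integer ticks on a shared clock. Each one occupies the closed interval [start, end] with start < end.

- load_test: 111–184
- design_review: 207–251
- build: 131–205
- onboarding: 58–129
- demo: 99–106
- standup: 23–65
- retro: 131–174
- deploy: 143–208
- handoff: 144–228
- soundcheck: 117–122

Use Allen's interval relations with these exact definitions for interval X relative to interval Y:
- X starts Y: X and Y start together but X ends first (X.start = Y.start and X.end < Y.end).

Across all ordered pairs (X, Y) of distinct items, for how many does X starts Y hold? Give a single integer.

1

Checking all 90 ordered pairs for relation 'starts'; matching pairs in alphabetical order:
(retro, build): retro starts build ✓
Count: 1.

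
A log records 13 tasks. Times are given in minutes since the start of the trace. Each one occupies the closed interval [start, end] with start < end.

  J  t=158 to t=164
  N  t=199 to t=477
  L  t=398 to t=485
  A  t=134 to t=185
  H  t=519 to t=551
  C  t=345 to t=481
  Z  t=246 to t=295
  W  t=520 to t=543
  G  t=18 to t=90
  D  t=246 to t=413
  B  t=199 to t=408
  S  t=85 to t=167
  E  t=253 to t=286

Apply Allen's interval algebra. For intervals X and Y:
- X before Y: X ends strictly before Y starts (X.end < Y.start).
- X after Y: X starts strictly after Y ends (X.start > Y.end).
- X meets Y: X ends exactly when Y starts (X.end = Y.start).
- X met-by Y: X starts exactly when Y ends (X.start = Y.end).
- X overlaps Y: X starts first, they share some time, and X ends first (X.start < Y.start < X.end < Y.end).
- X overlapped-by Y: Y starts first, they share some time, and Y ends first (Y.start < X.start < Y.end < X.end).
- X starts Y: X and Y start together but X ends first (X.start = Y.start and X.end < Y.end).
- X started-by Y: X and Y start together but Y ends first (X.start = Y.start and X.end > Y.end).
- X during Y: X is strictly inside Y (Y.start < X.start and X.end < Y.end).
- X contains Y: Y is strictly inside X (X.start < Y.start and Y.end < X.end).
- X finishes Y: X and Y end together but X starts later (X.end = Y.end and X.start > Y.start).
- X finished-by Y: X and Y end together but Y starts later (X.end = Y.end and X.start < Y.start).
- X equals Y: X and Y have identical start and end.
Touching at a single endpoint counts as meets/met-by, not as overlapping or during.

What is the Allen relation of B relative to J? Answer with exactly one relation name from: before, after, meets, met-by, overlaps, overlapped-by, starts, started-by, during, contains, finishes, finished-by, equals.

after

B = [t=199, t=408]; J = [t=158, t=164].
Compare endpoints: B.start > J.start, B.start > J.end, B.end > J.start, B.end > J.end.
That pattern is 'after'.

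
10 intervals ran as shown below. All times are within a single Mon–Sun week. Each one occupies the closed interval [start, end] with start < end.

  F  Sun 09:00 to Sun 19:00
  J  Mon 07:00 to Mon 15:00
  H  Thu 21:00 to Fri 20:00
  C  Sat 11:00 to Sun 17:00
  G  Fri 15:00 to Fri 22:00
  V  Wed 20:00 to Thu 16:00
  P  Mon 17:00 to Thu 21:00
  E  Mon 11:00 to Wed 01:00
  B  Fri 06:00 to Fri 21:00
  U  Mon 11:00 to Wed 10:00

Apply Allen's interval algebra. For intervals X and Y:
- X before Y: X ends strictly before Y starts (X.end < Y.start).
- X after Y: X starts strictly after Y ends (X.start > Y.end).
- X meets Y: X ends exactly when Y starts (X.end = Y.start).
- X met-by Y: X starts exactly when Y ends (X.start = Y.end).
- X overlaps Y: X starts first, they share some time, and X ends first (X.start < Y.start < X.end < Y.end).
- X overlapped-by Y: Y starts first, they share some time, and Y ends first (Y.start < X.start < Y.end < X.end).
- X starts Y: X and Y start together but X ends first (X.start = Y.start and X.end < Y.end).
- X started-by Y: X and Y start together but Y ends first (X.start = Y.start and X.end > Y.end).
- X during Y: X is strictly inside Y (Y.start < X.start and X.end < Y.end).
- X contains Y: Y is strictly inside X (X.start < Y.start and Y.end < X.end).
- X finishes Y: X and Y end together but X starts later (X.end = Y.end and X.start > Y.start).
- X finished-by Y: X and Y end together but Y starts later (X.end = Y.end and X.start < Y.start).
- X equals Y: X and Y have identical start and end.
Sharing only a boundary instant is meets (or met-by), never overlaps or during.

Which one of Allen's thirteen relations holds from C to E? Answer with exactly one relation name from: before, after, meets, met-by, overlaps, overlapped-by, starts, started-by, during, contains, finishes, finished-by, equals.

C = [Sat 11:00, Sun 17:00]; E = [Mon 11:00, Wed 01:00].
Compare endpoints: C.start > E.start, C.start > E.end, C.end > E.start, C.end > E.end.
That pattern is 'after'.

after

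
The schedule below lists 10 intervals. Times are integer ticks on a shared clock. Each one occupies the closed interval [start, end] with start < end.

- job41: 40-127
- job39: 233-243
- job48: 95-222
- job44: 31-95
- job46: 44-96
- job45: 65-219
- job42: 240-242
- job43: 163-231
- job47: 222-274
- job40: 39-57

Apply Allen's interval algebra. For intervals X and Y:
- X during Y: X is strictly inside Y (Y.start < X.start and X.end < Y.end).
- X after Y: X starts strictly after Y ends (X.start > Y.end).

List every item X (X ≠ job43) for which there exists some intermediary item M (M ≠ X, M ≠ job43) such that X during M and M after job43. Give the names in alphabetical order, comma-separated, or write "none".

job42

Target job43 = [163, 231].
Intermediaries M with M after job43: job39, job42.
Via job39 — items with X during job39: job42.
Via job42 — items with X during job42: none.
Union: job42.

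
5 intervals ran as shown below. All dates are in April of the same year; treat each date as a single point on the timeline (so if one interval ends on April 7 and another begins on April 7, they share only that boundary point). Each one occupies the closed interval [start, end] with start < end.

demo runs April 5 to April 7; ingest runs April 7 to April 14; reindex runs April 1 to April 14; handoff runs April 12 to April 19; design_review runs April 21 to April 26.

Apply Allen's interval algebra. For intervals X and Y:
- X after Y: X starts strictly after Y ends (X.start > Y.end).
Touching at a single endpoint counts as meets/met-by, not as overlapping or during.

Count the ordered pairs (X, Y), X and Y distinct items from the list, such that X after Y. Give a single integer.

5

Checking all 20 ordered pairs for relation 'after'; matching pairs in alphabetical order:
(design_review, demo): design_review after demo ✓
(design_review, handoff): design_review after handoff ✓
(design_review, ingest): design_review after ingest ✓
(design_review, reindex): design_review after reindex ✓
(handoff, demo): handoff after demo ✓
Count: 5.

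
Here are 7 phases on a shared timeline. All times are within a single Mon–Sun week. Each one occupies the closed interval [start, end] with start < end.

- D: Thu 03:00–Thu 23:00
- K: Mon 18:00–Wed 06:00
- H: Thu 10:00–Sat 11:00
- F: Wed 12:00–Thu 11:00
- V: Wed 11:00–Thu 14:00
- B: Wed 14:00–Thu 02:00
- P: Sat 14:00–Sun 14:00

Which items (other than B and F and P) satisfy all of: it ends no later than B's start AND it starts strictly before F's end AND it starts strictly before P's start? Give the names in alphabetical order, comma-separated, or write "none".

Conditions: its end is no later than B's start (X.end <= Wed 14:00) AND its start is strictly before F's end (X.start < Thu 11:00) AND its start is strictly before P's start (X.start < Sat 14:00).
D: end Thu 23:00 <= Wed 14:00? ✗; start Thu 03:00 < Thu 11:00? ✓; start Thu 03:00 < Sat 14:00? ✓ → no.
H: end Sat 11:00 <= Wed 14:00? ✗; start Thu 10:00 < Thu 11:00? ✓; start Thu 10:00 < Sat 14:00? ✓ → no.
K: end Wed 06:00 <= Wed 14:00? ✓; start Mon 18:00 < Thu 11:00? ✓; start Mon 18:00 < Sat 14:00? ✓ → yes.
V: end Thu 14:00 <= Wed 14:00? ✗; start Wed 11:00 < Thu 11:00? ✓; start Wed 11:00 < Sat 14:00? ✓ → no.
Result: K.

K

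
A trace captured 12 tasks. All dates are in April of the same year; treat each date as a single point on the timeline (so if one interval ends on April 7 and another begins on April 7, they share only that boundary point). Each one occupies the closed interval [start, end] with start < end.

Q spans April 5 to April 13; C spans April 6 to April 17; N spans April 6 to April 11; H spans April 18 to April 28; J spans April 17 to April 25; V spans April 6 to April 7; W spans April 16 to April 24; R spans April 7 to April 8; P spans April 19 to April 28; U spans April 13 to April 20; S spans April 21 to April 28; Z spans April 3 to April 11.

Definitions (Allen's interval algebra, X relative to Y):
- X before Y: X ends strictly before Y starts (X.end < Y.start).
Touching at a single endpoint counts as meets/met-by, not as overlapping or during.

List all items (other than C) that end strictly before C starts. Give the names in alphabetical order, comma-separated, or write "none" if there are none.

none

Target C = [April 6, April 17].
H [April 18, April 28] → after → no.
J [April 17, April 25] → met-by → no.
N [April 6, April 11] → starts → no.
P [April 19, April 28] → after → no.
Q [April 5, April 13] → overlaps → no.
R [April 7, April 8] → during → no.
S [April 21, April 28] → after → no.
U [April 13, April 20] → overlapped-by → no.
V [April 6, April 7] → starts → no.
W [April 16, April 24] → overlapped-by → no.
Z [April 3, April 11] → overlaps → no.
Result: none.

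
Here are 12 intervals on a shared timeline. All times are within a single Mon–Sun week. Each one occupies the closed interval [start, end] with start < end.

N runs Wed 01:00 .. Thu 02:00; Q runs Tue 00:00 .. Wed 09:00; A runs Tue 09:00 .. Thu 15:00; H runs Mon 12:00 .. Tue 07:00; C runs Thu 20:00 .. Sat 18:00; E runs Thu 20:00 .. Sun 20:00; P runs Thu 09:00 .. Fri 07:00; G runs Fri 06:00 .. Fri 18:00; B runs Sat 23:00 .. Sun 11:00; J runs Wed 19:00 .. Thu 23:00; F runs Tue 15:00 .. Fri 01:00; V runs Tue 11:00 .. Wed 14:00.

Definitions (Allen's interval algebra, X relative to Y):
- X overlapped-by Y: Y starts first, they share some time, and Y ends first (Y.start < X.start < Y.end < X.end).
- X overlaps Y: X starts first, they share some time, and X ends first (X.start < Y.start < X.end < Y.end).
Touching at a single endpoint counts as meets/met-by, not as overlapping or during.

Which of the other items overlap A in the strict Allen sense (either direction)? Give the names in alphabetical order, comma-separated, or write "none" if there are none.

Target A = [Tue 09:00, Thu 15:00].
B [Sat 23:00, Sun 11:00] → after → no.
C [Thu 20:00, Sat 18:00] → after → no.
E [Thu 20:00, Sun 20:00] → after → no.
F [Tue 15:00, Fri 01:00] → overlapped-by → yes.
G [Fri 06:00, Fri 18:00] → after → no.
H [Mon 12:00, Tue 07:00] → before → no.
J [Wed 19:00, Thu 23:00] → overlapped-by → yes.
N [Wed 01:00, Thu 02:00] → during → no.
P [Thu 09:00, Fri 07:00] → overlapped-by → yes.
Q [Tue 00:00, Wed 09:00] → overlaps → yes.
V [Tue 11:00, Wed 14:00] → during → no.
Result: F, J, P, Q.

F, J, P, Q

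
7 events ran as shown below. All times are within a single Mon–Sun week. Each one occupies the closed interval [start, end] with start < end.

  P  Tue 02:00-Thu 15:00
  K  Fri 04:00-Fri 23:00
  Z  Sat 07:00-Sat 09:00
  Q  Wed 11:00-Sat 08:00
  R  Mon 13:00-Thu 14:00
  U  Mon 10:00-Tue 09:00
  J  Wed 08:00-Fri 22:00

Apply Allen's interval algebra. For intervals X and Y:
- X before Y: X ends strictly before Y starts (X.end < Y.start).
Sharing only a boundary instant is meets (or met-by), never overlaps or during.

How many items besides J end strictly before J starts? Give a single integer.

1

Target J = [Wed 08:00, Fri 22:00].
K [Fri 04:00, Fri 23:00] → overlapped-by → no.
P [Tue 02:00, Thu 15:00] → overlaps → no.
Q [Wed 11:00, Sat 08:00] → overlapped-by → no.
R [Mon 13:00, Thu 14:00] → overlaps → no.
U [Mon 10:00, Tue 09:00] → before → counts.
Z [Sat 07:00, Sat 09:00] → after → no.
Total: 1.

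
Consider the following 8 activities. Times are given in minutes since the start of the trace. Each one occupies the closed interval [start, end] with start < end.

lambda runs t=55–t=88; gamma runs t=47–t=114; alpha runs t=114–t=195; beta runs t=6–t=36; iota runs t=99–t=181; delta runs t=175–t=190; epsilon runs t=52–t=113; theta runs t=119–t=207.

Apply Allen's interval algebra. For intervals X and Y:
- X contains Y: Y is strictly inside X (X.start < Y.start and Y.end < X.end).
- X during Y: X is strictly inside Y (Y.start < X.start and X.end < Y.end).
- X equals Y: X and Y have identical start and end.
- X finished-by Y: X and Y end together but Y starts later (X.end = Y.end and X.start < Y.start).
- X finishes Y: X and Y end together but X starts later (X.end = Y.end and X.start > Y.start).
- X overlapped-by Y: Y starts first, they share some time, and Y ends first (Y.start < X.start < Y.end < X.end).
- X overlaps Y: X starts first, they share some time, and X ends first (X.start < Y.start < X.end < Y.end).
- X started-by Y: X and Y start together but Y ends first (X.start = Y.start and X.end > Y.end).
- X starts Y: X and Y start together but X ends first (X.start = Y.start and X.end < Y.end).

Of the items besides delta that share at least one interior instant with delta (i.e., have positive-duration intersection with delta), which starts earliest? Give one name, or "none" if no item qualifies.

iota

Target delta = [t=175, t=190].
alpha [t=114, t=195] → contains → candidate.
beta [t=6, t=36] → before → excluded.
epsilon [t=52, t=113] → before → excluded.
gamma [t=47, t=114] → before → excluded.
iota [t=99, t=181] → overlaps → candidate.
lambda [t=55, t=88] → before → excluded.
theta [t=119, t=207] → contains → candidate.
Among candidates, earliest start is t=99 → iota.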